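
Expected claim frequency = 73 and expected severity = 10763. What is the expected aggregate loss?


E[S] = E[N] * E[X]
= 73 * 10763
= 785699


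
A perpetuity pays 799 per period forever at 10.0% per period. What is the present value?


PV = PMT / i
= 799 / 0.1
= 7990.0


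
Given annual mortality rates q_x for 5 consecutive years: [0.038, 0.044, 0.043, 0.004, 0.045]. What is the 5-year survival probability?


p_k = 1 - q_k for each year
Survival = product of (1 - q_k)
= 0.962 * 0.956 * 0.957 * 0.996 * 0.955
= 0.8372


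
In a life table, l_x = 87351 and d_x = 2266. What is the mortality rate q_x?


q_x = d_x / l_x
= 2266 / 87351
= 0.0259


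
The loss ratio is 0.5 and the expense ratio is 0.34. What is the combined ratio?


Combined ratio = loss ratio + expense ratio
= 0.5 + 0.34
= 0.84


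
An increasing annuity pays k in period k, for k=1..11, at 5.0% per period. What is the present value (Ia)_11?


(Ia)_n = sum_{k=1}^{n} k * v^k, v = 1/(1+i)
v = 0.952381
Sum computed term by term:
(Ia)_11 = 45.8053


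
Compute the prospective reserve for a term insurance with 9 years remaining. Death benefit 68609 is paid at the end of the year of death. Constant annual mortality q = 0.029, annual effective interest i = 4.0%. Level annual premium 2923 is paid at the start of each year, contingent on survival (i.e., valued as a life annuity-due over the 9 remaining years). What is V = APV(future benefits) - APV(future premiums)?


v = 1/(1+i) = 0.961538
APV(future benefits) per unit = sum_{k=0}^{8} k_p_x * q * v^(k+1) = 0.19371
APV(future benefits) = 68609 * 0.19371 = 13290.2269
Life annuity-due factor ä_{x:9} = sum_{k=0}^{8} k_p_x * v^k = 6.94683
APV(future premiums) = 2923 * 6.94683 = 20305.583
V = 13290.2269 - 20305.583
= -7015.3561


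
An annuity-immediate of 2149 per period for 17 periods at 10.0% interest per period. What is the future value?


FV = PMT * ((1+i)^n - 1) / i
= 2149 * ((1.1)^17 - 1) / 0.1
= 2149 * (5.05447 - 1) / 0.1
= 87130.5664


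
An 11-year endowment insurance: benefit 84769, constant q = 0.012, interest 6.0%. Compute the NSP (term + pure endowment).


Term component = 7611.1673
Pure endowment = 11_p_x * v^11 * benefit = 0.875642 * 0.526788 * 84769 = 39101.9965
NSP = 46713.1637


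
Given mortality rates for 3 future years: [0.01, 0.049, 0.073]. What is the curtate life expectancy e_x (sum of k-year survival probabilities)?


e_x = sum_{k=1}^{n} k_p_x
k_p_x values:
  1_p_x = 0.99
  2_p_x = 0.94149
  3_p_x = 0.872761
e_x = 2.8043


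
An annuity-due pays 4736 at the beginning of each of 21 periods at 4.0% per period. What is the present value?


PV_due = PMT * (1-(1+i)^(-n))/i * (1+i)
PV_immediate = 66442.1015
PV_due = 66442.1015 * 1.04
= 69099.7856


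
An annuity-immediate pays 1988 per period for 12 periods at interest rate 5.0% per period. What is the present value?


PV = PMT * (1 - (1+i)^(-n)) / i
= 1988 * (1 - (1+0.05)^(-12)) / 0.05
= 1988 * (1 - 0.556837) / 0.05
= 1988 * 8.863252
= 17620.1443


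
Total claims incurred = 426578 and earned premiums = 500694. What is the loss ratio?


Loss ratio = claims / premiums
= 426578 / 500694
= 0.852


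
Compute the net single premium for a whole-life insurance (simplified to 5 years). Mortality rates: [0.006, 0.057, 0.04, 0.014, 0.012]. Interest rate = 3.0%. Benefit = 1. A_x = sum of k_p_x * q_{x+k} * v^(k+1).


v = 0.970874
Year 0: k_p_x=1.0, q=0.006, term=0.005825
Year 1: k_p_x=0.994, q=0.057, term=0.053406
Year 2: k_p_x=0.937342, q=0.04, term=0.034312
Year 3: k_p_x=0.899848, q=0.014, term=0.011193
Year 4: k_p_x=0.88725, q=0.012, term=0.009184
A_x = 0.1139


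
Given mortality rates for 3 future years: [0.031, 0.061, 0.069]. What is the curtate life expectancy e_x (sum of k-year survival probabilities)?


e_x = sum_{k=1}^{n} k_p_x
k_p_x values:
  1_p_x = 0.969
  2_p_x = 0.909891
  3_p_x = 0.847109
e_x = 2.726


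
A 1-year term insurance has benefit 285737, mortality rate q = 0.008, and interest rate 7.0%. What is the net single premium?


NSP = benefit * q * v
v = 1/(1+i) = 0.934579
NSP = 285737 * 0.008 * 0.934579
= 2136.3514


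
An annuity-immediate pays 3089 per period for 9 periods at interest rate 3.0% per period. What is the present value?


PV = PMT * (1 - (1+i)^(-n)) / i
= 3089 * (1 - (1+0.03)^(-9)) / 0.03
= 3089 * (1 - 0.766417) / 0.03
= 3089 * 7.786109
= 24051.2905


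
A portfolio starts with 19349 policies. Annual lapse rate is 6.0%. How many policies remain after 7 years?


remaining = initial * (1 - lapse)^years
= 19349 * (1 - 0.06)^7
= 19349 * 0.648478
= 12547.393


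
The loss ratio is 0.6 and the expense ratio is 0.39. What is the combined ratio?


Combined ratio = loss ratio + expense ratio
= 0.6 + 0.39
= 0.99


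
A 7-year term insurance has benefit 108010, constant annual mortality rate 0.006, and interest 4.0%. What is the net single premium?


NSP = benefit * sum_{k=0}^{n-1} k_p_x * q * v^(k+1)
With constant q=0.006, v=0.961538
Sum = 0.035404
NSP = 108010 * 0.035404
= 3823.9759


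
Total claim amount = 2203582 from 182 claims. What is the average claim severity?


severity = total / number
= 2203582 / 182
= 12107.5934


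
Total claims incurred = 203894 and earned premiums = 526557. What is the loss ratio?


Loss ratio = claims / premiums
= 203894 / 526557
= 0.3872


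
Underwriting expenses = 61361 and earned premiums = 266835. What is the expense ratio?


Expense ratio = expenses / premiums
= 61361 / 266835
= 0.23


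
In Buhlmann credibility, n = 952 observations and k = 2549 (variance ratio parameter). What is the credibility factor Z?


Z = n / (n + k)
= 952 / (952 + 2549)
= 952 / 3501
= 0.2719


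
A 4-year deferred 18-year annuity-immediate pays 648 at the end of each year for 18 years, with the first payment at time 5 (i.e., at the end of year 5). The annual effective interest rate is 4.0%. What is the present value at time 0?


PV at time 4 of the 18-year annuity-immediate:
a_n = 648 * (1-(1+0.04)^(-18))/0.04 = 8203.2244
Discount back 4 years to time 0:
PV = 8203.2244 * (1+0.04)^(-4)
= 8203.2244 * 0.854804
= 7012.1506


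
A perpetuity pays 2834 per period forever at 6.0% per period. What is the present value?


PV = PMT / i
= 2834 / 0.06
= 47233.3333


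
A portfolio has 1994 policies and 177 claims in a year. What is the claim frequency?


frequency = claims / policies
= 177 / 1994
= 0.0888


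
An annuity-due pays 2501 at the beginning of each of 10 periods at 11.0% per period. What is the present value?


PV_due = PMT * (1-(1+i)^(-n))/i * (1+i)
PV_immediate = 14728.9693
PV_due = 14728.9693 * 1.11
= 16349.1559


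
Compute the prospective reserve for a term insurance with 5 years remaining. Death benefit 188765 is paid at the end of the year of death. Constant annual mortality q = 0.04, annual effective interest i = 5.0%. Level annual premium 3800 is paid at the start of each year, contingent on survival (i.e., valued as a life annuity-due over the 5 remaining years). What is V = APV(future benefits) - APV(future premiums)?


v = 1/(1+i) = 0.952381
APV(future benefits) per unit = sum_{k=0}^{4} k_p_x * q * v^(k+1) = 0.160504
APV(future benefits) = 188765 * 0.160504 = 30297.5506
Life annuity-due factor ä_{x:5} = sum_{k=0}^{4} k_p_x * v^k = 4.213232
APV(future premiums) = 3800 * 4.213232 = 16010.2809
V = 30297.5506 - 16010.2809
= 14287.2697


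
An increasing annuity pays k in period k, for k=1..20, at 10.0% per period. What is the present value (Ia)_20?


(Ia)_n = sum_{k=1}^{n} k * v^k, v = 1/(1+i)
v = 0.909091
Sum computed term by term:
(Ia)_20 = 63.9205


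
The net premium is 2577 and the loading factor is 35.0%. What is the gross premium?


Gross = net * (1 + loading)
= 2577 * (1 + 0.35)
= 2577 * 1.35
= 3478.95


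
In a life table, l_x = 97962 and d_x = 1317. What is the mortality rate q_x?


q_x = d_x / l_x
= 1317 / 97962
= 0.0134


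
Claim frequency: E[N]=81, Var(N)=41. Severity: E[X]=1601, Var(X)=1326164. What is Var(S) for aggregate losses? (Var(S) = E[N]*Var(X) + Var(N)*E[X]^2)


Var(S) = E[N]*Var(X) + Var(N)*E[X]^2
= 81*1326164 + 41*1601^2
= 107419284 + 105091241
= 2.1251e+08


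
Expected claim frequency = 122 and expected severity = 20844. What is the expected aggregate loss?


E[S] = E[N] * E[X]
= 122 * 20844
= 2.5430e+06


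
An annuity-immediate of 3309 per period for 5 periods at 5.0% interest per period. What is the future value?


FV = PMT * ((1+i)^n - 1) / i
= 3309 * ((1.05)^5 - 1) / 0.05
= 3309 * (1.276282 - 1) / 0.05
= 18284.3138


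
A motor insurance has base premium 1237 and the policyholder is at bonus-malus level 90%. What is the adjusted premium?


adjusted = base * BM_level / 100
= 1237 * 90 / 100
= 1237 * 0.9
= 1113.3


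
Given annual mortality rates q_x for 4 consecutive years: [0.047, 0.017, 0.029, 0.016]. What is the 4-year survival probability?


p_k = 1 - q_k for each year
Survival = product of (1 - q_k)
= 0.953 * 0.983 * 0.971 * 0.984
= 0.8951


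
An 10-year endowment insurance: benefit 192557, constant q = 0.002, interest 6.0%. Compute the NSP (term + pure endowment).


Term component = 2811.7865
Pure endowment = 10_p_x * v^10 * benefit = 0.980179 * 0.558395 * 192557 = 105391.6178
NSP = 108203.4044


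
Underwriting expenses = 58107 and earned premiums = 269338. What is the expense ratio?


Expense ratio = expenses / premiums
= 58107 / 269338
= 0.2157


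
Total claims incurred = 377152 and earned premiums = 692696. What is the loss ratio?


Loss ratio = claims / premiums
= 377152 / 692696
= 0.5445


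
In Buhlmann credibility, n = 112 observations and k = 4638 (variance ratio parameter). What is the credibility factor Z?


Z = n / (n + k)
= 112 / (112 + 4638)
= 112 / 4750
= 0.0236


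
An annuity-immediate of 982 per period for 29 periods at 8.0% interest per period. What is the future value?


FV = PMT * ((1+i)^n - 1) / i
= 982 * ((1.08)^29 - 1) / 0.08
= 982 * (9.317275 - 1) / 0.08
= 102094.5494


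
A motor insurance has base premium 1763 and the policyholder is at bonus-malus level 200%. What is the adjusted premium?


adjusted = base * BM_level / 100
= 1763 * 200 / 100
= 1763 * 2.0
= 3526.0


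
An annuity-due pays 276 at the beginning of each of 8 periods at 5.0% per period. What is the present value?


PV_due = PMT * (1-(1+i)^(-n))/i * (1+i)
PV_immediate = 1783.8467
PV_due = 1783.8467 * 1.05
= 1873.0391


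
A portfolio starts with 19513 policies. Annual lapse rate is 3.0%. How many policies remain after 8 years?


remaining = initial * (1 - lapse)^years
= 19513 * (1 - 0.03)^8
= 19513 * 0.783743
= 15293.1842


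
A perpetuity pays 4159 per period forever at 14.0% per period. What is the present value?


PV = PMT / i
= 4159 / 0.14
= 29707.1429


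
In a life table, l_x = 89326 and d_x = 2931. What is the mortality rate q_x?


q_x = d_x / l_x
= 2931 / 89326
= 0.0328


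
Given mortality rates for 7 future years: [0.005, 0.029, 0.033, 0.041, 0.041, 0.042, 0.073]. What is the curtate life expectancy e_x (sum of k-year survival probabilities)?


e_x = sum_{k=1}^{n} k_p_x
k_p_x values:
  1_p_x = 0.995
  2_p_x = 0.966145
  3_p_x = 0.934262
  4_p_x = 0.895957
  5_p_x = 0.859223
  6_p_x = 0.823136
  7_p_x = 0.763047
e_x = 6.2368


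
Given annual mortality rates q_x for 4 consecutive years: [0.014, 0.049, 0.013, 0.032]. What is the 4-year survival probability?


p_k = 1 - q_k for each year
Survival = product of (1 - q_k)
= 0.986 * 0.951 * 0.987 * 0.968
= 0.8959


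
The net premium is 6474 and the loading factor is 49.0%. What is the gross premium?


Gross = net * (1 + loading)
= 6474 * (1 + 0.49)
= 6474 * 1.49
= 9646.26


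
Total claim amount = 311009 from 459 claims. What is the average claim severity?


severity = total / number
= 311009 / 459
= 677.5795


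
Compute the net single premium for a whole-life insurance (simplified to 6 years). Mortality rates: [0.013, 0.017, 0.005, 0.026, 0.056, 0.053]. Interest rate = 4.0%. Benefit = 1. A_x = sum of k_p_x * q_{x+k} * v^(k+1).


v = 0.961538
Year 0: k_p_x=1.0, q=0.013, term=0.0125
Year 1: k_p_x=0.987, q=0.017, term=0.015513
Year 2: k_p_x=0.970221, q=0.005, term=0.004313
Year 3: k_p_x=0.96537, q=0.026, term=0.021455
Year 4: k_p_x=0.94027, q=0.056, term=0.043279
Year 5: k_p_x=0.887615, q=0.053, term=0.037179
A_x = 0.1342


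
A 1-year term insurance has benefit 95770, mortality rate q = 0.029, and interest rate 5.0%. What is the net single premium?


NSP = benefit * q * v
v = 1/(1+i) = 0.952381
NSP = 95770 * 0.029 * 0.952381
= 2645.0762


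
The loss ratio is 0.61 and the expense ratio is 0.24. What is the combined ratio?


Combined ratio = loss ratio + expense ratio
= 0.61 + 0.24
= 0.85


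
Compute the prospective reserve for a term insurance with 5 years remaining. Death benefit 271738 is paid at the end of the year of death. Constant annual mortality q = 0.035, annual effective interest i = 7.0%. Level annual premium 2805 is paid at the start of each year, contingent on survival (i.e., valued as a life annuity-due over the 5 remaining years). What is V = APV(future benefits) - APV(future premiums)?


v = 1/(1+i) = 0.934579
APV(future benefits) per unit = sum_{k=0}^{4} k_p_x * q * v^(k+1) = 0.134451
APV(future benefits) = 271738 * 0.134451 = 36535.4188
Life annuity-due factor ä_{x:5} = sum_{k=0}^{4} k_p_x * v^k = 4.110356
APV(future premiums) = 2805 * 4.110356 = 11529.5489
V = 36535.4188 - 11529.5489
= 25005.87


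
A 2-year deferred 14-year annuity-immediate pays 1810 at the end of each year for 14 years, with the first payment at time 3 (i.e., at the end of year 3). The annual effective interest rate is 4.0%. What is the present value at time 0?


PV at time 2 of the 14-year annuity-immediate:
a_n = 1810 * (1-(1+0.04)^(-14))/0.04 = 19119.2525
Discount back 2 years to time 0:
PV = 19119.2525 * (1+0.04)^(-2)
= 19119.2525 * 0.924556
= 17676.8237


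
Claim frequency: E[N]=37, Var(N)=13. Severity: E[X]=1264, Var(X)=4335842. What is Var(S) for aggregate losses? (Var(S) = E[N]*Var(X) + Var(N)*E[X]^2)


Var(S) = E[N]*Var(X) + Var(N)*E[X]^2
= 37*4335842 + 13*1264^2
= 160426154 + 20770048
= 1.8120e+08


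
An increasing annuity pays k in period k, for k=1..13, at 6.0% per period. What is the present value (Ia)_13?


(Ia)_n = sum_{k=1}^{n} k * v^k, v = 1/(1+i)
v = 0.943396
Sum computed term by term:
(Ia)_13 = 54.8156


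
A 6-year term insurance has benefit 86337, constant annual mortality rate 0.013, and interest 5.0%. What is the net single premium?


NSP = benefit * sum_{k=0}^{n-1} k_p_x * q * v^(k+1)
With constant q=0.013, v=0.952381
Sum = 0.063995
NSP = 86337 * 0.063995
= 5525.1471


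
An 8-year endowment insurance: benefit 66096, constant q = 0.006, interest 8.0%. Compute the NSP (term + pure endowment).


Term component = 2237.0848
Pure endowment = 8_p_x * v^8 * benefit = 0.952996 * 0.540269 * 66096 = 34031.1174
NSP = 36268.2022


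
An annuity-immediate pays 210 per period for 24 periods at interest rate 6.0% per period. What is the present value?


PV = PMT * (1 - (1+i)^(-n)) / i
= 210 * (1 - (1+0.06)^(-24)) / 0.06
= 210 * (1 - 0.246979) / 0.06
= 210 * 12.550358
= 2635.5751


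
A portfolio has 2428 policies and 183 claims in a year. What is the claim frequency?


frequency = claims / policies
= 183 / 2428
= 0.0754


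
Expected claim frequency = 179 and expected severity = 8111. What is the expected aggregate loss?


E[S] = E[N] * E[X]
= 179 * 8111
= 1.4519e+06


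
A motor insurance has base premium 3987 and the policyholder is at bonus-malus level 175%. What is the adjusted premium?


adjusted = base * BM_level / 100
= 3987 * 175 / 100
= 3987 * 1.75
= 6977.25


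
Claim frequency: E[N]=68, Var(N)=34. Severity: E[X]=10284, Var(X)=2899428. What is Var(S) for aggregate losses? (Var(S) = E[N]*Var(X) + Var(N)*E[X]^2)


Var(S) = E[N]*Var(X) + Var(N)*E[X]^2
= 68*2899428 + 34*10284^2
= 197161104 + 3595862304
= 3.7930e+09


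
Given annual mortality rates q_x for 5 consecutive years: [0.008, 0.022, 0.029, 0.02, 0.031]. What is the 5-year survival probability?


p_k = 1 - q_k for each year
Survival = product of (1 - q_k)
= 0.992 * 0.978 * 0.971 * 0.98 * 0.969
= 0.8946


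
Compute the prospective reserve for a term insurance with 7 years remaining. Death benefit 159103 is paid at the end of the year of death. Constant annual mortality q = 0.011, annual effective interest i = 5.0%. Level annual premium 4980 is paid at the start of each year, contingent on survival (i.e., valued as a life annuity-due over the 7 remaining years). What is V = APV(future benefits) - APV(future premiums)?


v = 1/(1+i) = 0.952381
APV(future benefits) per unit = sum_{k=0}^{6} k_p_x * q * v^(k+1) = 0.06172
APV(future benefits) = 159103 * 0.06172 = 9819.9112
Life annuity-due factor ä_{x:7} = sum_{k=0}^{6} k_p_x * v^k = 5.891499
APV(future premiums) = 4980 * 5.891499 = 29339.665
V = 9819.9112 - 29339.665
= -19519.7537


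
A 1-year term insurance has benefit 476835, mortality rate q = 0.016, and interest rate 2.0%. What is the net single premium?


NSP = benefit * q * v
v = 1/(1+i) = 0.980392
NSP = 476835 * 0.016 * 0.980392
= 7479.7647


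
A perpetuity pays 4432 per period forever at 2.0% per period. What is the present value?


PV = PMT / i
= 4432 / 0.02
= 221600.0


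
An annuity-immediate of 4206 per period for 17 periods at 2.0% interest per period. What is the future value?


FV = PMT * ((1+i)^n - 1) / i
= 4206 * ((1.02)^17 - 1) / 0.02
= 4206 * (1.400241 - 1) / 0.02
= 84170.7705


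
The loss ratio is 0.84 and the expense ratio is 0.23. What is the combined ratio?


Combined ratio = loss ratio + expense ratio
= 0.84 + 0.23
= 1.07


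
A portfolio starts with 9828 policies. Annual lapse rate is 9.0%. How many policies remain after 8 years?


remaining = initial * (1 - lapse)^years
= 9828 * (1 - 0.09)^8
= 9828 * 0.470253
= 4621.6418


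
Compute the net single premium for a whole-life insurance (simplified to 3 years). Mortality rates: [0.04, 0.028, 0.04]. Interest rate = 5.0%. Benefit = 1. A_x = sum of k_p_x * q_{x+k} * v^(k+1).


v = 0.952381
Year 0: k_p_x=1.0, q=0.04, term=0.038095
Year 1: k_p_x=0.96, q=0.028, term=0.024381
Year 2: k_p_x=0.93312, q=0.04, term=0.032243
A_x = 0.0947


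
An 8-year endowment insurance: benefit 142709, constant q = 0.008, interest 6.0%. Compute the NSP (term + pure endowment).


Term component = 6911.0696
Pure endowment = 8_p_x * v^8 * benefit = 0.937764 * 0.627412 * 142709 = 83964.9083
NSP = 90875.9779


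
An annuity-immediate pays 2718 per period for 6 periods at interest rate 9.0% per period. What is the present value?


PV = PMT * (1 - (1+i)^(-n)) / i
= 2718 * (1 - (1+0.09)^(-6)) / 0.09
= 2718 * (1 - 0.596267) / 0.09
= 2718 * 4.485919
= 12192.7267


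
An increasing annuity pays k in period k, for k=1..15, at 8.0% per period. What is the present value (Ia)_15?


(Ia)_n = sum_{k=1}^{n} k * v^k, v = 1/(1+i)
v = 0.925926
Sum computed term by term:
(Ia)_15 = 56.4451


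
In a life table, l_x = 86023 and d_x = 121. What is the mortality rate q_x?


q_x = d_x / l_x
= 121 / 86023
= 0.0014


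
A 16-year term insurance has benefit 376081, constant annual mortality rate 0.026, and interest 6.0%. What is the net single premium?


NSP = benefit * sum_{k=0}^{n-1} k_p_x * q * v^(k+1)
With constant q=0.026, v=0.943396
Sum = 0.224248
NSP = 376081 * 0.224248
= 84335.5466


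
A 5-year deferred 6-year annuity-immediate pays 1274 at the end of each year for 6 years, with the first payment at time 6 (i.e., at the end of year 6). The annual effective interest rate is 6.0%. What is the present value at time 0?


PV at time 5 of the 6-year annuity-immediate:
a_n = 1274 * (1-(1+0.06)^(-6))/0.06 = 6264.6712
Discount back 5 years to time 0:
PV = 6264.6712 * (1+0.06)^(-5)
= 6264.6712 * 0.747258
= 4681.3267


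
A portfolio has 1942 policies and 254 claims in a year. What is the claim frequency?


frequency = claims / policies
= 254 / 1942
= 0.1308


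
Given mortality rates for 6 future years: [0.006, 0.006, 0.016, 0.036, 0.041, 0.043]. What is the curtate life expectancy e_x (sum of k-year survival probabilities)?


e_x = sum_{k=1}^{n} k_p_x
k_p_x values:
  1_p_x = 0.994
  2_p_x = 0.988036
  3_p_x = 0.972227
  4_p_x = 0.937227
  5_p_x = 0.898801
  6_p_x = 0.860152
e_x = 5.6504


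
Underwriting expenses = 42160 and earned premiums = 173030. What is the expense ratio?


Expense ratio = expenses / premiums
= 42160 / 173030
= 0.2437


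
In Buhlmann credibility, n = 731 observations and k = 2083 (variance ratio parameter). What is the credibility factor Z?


Z = n / (n + k)
= 731 / (731 + 2083)
= 731 / 2814
= 0.2598


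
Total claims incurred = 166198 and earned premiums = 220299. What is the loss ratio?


Loss ratio = claims / premiums
= 166198 / 220299
= 0.7544


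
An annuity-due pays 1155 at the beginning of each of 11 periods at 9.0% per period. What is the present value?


PV_due = PMT * (1-(1+i)^(-n))/i * (1+i)
PV_immediate = 7859.9951
PV_due = 7859.9951 * 1.09
= 8567.3946


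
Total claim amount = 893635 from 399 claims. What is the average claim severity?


severity = total / number
= 893635 / 399
= 2239.6867


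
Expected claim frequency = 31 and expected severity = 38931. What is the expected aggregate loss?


E[S] = E[N] * E[X]
= 31 * 38931
= 1.2069e+06


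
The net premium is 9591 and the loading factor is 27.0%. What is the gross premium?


Gross = net * (1 + loading)
= 9591 * (1 + 0.27)
= 9591 * 1.27
= 12180.57


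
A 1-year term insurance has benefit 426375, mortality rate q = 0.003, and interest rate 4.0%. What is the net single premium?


NSP = benefit * q * v
v = 1/(1+i) = 0.961538
NSP = 426375 * 0.003 * 0.961538
= 1229.9279


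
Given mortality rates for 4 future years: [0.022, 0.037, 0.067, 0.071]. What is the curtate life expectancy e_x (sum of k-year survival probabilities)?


e_x = sum_{k=1}^{n} k_p_x
k_p_x values:
  1_p_x = 0.978
  2_p_x = 0.941814
  3_p_x = 0.878712
  4_p_x = 0.816324
e_x = 3.6149


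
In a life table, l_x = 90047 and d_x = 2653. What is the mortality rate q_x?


q_x = d_x / l_x
= 2653 / 90047
= 0.0295


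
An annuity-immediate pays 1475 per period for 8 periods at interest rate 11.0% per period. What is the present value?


PV = PMT * (1 - (1+i)^(-n)) / i
= 1475 * (1 - (1+0.11)^(-8)) / 0.11
= 1475 * (1 - 0.433926) / 0.11
= 1475 * 5.146123
= 7590.5311


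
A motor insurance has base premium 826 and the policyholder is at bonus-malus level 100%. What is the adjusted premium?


adjusted = base * BM_level / 100
= 826 * 100 / 100
= 826 * 1.0
= 826.0


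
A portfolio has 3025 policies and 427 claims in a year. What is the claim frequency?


frequency = claims / policies
= 427 / 3025
= 0.1412


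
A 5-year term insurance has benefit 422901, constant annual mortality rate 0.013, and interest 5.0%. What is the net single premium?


NSP = benefit * sum_{k=0}^{n-1} k_p_x * q * v^(k+1)
With constant q=0.013, v=0.952381
Sum = 0.054909
NSP = 422901 * 0.054909
= 23220.9415


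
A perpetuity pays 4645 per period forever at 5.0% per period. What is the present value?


PV = PMT / i
= 4645 / 0.05
= 92900.0


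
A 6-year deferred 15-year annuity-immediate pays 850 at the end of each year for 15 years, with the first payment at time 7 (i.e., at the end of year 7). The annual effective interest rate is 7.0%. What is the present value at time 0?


PV at time 6 of the 15-year annuity-immediate:
a_n = 850 * (1-(1+0.07)^(-15))/0.07 = 7741.7269
Discount back 6 years to time 0:
PV = 7741.7269 * (1+0.07)^(-6)
= 7741.7269 * 0.666342
= 5158.6395


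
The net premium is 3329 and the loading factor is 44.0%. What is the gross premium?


Gross = net * (1 + loading)
= 3329 * (1 + 0.44)
= 3329 * 1.44
= 4793.76


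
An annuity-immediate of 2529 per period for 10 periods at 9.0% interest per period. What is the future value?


FV = PMT * ((1+i)^n - 1) / i
= 2529 * ((1.09)^10 - 1) / 0.09
= 2529 * (2.367364 - 1) / 0.09
= 38422.9193


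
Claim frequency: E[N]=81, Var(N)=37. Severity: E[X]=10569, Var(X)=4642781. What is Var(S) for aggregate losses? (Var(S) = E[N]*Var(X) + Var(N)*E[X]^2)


Var(S) = E[N]*Var(X) + Var(N)*E[X]^2
= 81*4642781 + 37*10569^2
= 376065261 + 4133039157
= 4.5091e+09


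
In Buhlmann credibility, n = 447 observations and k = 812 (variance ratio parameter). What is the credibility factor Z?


Z = n / (n + k)
= 447 / (447 + 812)
= 447 / 1259
= 0.355


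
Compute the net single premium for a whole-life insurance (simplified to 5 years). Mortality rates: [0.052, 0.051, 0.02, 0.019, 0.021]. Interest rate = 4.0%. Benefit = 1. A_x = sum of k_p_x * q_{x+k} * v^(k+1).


v = 0.961538
Year 0: k_p_x=1.0, q=0.052, term=0.05
Year 1: k_p_x=0.948, q=0.051, term=0.0447
Year 2: k_p_x=0.899652, q=0.02, term=0.015996
Year 3: k_p_x=0.881659, q=0.019, term=0.014319
Year 4: k_p_x=0.864907, q=0.021, term=0.014929
A_x = 0.1399


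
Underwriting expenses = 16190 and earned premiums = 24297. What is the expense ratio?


Expense ratio = expenses / premiums
= 16190 / 24297
= 0.6663


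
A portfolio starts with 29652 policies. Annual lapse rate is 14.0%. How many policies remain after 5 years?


remaining = initial * (1 - lapse)^years
= 29652 * (1 - 0.14)^5
= 29652 * 0.470427
= 13949.1019


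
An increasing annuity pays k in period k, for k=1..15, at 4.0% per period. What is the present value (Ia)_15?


(Ia)_n = sum_{k=1}^{n} k * v^k, v = 1/(1+i)
v = 0.961538
Sum computed term by term:
(Ia)_15 = 80.8539


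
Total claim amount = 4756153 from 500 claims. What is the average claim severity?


severity = total / number
= 4756153 / 500
= 9512.306


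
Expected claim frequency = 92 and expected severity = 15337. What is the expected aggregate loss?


E[S] = E[N] * E[X]
= 92 * 15337
= 1.4110e+06


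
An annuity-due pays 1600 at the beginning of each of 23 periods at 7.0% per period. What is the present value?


PV_due = PMT * (1-(1+i)^(-n))/i * (1+i)
PV_immediate = 18035.4998
PV_due = 18035.4998 * 1.07
= 19297.9848


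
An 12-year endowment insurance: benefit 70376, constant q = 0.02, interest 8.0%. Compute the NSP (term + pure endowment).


Term component = 9689.0607
Pure endowment = 12_p_x * v^12 * benefit = 0.784717 * 0.397114 * 70376 = 21930.6963
NSP = 31619.7571


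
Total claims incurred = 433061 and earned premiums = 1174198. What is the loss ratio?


Loss ratio = claims / premiums
= 433061 / 1174198
= 0.3688


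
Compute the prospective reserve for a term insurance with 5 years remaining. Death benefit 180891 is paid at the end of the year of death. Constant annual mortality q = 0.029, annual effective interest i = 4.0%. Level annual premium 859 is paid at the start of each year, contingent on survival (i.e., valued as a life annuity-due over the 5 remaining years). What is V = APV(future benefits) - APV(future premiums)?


v = 1/(1+i) = 0.961538
APV(future benefits) per unit = sum_{k=0}^{4} k_p_x * q * v^(k+1) = 0.12211
APV(future benefits) = 180891 * 0.12211 = 22088.5924
Life annuity-due factor ä_{x:5} = sum_{k=0}^{4} k_p_x * v^k = 4.379116
APV(future premiums) = 859 * 4.379116 = 3761.6604
V = 22088.5924 - 3761.6604
= 18326.932


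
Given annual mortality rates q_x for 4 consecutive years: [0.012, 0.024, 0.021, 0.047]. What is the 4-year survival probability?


p_k = 1 - q_k for each year
Survival = product of (1 - q_k)
= 0.988 * 0.976 * 0.979 * 0.953
= 0.8997


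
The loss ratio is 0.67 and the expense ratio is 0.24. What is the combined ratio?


Combined ratio = loss ratio + expense ratio
= 0.67 + 0.24
= 0.91


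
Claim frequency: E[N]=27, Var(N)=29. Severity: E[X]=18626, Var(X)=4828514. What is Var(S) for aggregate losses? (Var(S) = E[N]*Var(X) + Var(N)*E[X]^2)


Var(S) = E[N]*Var(X) + Var(N)*E[X]^2
= 27*4828514 + 29*18626^2
= 130369878 + 10060908404
= 1.0191e+10


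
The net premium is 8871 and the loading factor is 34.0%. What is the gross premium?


Gross = net * (1 + loading)
= 8871 * (1 + 0.34)
= 8871 * 1.34
= 11887.14


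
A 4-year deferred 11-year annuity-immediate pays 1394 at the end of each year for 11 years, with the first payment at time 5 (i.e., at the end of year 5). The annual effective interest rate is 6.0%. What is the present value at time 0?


PV at time 4 of the 11-year annuity-immediate:
a_n = 1394 * (1-(1+0.06)^(-11))/0.06 = 10994.3032
Discount back 4 years to time 0:
PV = 10994.3032 * (1+0.06)^(-4)
= 10994.3032 * 0.792094
= 8708.5179


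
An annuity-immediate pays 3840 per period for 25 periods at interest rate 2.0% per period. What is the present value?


PV = PMT * (1 - (1+i)^(-n)) / i
= 3840 * (1 - (1+0.02)^(-25)) / 0.02
= 3840 * (1 - 0.609531) / 0.02
= 3840 * 19.523456
= 74970.0729


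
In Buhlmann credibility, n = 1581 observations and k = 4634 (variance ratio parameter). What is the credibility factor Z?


Z = n / (n + k)
= 1581 / (1581 + 4634)
= 1581 / 6215
= 0.2544


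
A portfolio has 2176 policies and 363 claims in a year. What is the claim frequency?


frequency = claims / policies
= 363 / 2176
= 0.1668


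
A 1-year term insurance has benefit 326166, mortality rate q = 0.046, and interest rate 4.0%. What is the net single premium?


NSP = benefit * q * v
v = 1/(1+i) = 0.961538
NSP = 326166 * 0.046 * 0.961538
= 14426.5731


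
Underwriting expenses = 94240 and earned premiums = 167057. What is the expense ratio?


Expense ratio = expenses / premiums
= 94240 / 167057
= 0.5641


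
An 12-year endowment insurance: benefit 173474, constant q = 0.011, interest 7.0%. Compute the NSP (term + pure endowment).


Term component = 14398.266
Pure endowment = 12_p_x * v^12 * benefit = 0.8757 * 0.444012 * 173474 = 67450.4047
NSP = 81848.6707


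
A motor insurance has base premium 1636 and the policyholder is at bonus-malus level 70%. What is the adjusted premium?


adjusted = base * BM_level / 100
= 1636 * 70 / 100
= 1636 * 0.7
= 1145.2


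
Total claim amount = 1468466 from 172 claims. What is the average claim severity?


severity = total / number
= 1468466 / 172
= 8537.593


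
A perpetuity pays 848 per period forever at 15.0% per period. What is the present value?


PV = PMT / i
= 848 / 0.15
= 5653.3333


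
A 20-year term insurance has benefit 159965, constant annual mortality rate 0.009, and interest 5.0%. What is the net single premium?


NSP = benefit * sum_{k=0}^{n-1} k_p_x * q * v^(k+1)
With constant q=0.009, v=0.952381
Sum = 0.10456
NSP = 159965 * 0.10456
= 16726.0131


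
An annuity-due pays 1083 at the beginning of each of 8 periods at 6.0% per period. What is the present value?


PV_due = PMT * (1-(1+i)^(-n))/i * (1+i)
PV_immediate = 6725.2067
PV_due = 6725.2067 * 1.06
= 7128.7191


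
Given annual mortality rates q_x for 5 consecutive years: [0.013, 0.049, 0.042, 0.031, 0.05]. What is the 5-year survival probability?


p_k = 1 - q_k for each year
Survival = product of (1 - q_k)
= 0.987 * 0.951 * 0.958 * 0.969 * 0.95
= 0.8278


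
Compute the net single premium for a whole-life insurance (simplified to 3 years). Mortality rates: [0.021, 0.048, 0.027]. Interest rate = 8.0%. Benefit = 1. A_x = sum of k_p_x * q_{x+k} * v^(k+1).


v = 0.925926
Year 0: k_p_x=1.0, q=0.021, term=0.019444
Year 1: k_p_x=0.979, q=0.048, term=0.040288
Year 2: k_p_x=0.932008, q=0.027, term=0.019976
A_x = 0.0797


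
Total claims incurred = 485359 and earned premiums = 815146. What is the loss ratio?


Loss ratio = claims / premiums
= 485359 / 815146
= 0.5954


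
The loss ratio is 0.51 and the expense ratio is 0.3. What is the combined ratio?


Combined ratio = loss ratio + expense ratio
= 0.51 + 0.3
= 0.81


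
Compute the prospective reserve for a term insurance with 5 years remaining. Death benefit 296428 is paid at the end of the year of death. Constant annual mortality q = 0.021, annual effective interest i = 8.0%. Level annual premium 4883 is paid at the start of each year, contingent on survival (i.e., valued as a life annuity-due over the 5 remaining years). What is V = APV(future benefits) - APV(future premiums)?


v = 1/(1+i) = 0.925926
APV(future benefits) per unit = sum_{k=0}^{4} k_p_x * q * v^(k+1) = 0.080661
APV(future benefits) = 296428 * 0.080661 = 23910.0579
Life annuity-due factor ä_{x:5} = sum_{k=0}^{4} k_p_x * v^k = 4.148259
APV(future premiums) = 4883 * 4.148259 = 20255.9487
V = 23910.0579 - 20255.9487
= 3654.1092


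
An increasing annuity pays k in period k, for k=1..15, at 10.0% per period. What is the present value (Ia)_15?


(Ia)_n = sum_{k=1}^{n} k * v^k, v = 1/(1+i)
v = 0.909091
Sum computed term by term:
(Ia)_15 = 47.7581


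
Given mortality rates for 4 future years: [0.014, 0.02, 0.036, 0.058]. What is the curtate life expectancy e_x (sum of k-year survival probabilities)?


e_x = sum_{k=1}^{n} k_p_x
k_p_x values:
  1_p_x = 0.986
  2_p_x = 0.96628
  3_p_x = 0.931494
  4_p_x = 0.877467
e_x = 3.7612


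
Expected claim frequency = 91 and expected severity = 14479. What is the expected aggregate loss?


E[S] = E[N] * E[X]
= 91 * 14479
= 1.3176e+06


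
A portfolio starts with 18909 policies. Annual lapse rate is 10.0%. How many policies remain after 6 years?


remaining = initial * (1 - lapse)^years
= 18909 * (1 - 0.1)^6
= 18909 * 0.531441
= 10049.0179


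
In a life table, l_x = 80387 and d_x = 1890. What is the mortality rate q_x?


q_x = d_x / l_x
= 1890 / 80387
= 0.0235


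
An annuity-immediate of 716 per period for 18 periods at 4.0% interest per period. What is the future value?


FV = PMT * ((1+i)^n - 1) / i
= 716 * ((1.04)^18 - 1) / 0.04
= 716 * (2.025817 - 1) / 0.04
= 18362.1156


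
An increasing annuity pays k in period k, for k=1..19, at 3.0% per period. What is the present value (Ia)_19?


(Ia)_n = sum_{k=1}^{n} k * v^k, v = 1/(1+i)
v = 0.970874
Sum computed term by term:
(Ia)_19 = 130.6026


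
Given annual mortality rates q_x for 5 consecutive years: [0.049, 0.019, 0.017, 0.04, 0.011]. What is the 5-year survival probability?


p_k = 1 - q_k for each year
Survival = product of (1 - q_k)
= 0.951 * 0.981 * 0.983 * 0.96 * 0.989
= 0.8707


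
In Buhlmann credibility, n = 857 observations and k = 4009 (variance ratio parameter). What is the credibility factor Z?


Z = n / (n + k)
= 857 / (857 + 4009)
= 857 / 4866
= 0.1761


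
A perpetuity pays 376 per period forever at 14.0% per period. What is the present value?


PV = PMT / i
= 376 / 0.14
= 2685.7143


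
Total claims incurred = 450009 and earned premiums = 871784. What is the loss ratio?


Loss ratio = claims / premiums
= 450009 / 871784
= 0.5162


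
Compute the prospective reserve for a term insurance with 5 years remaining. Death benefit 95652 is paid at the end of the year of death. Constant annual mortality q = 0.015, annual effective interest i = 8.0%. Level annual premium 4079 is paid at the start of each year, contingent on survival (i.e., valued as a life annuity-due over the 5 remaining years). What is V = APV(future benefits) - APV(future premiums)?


v = 1/(1+i) = 0.925926
APV(future benefits) per unit = sum_{k=0}^{4} k_p_x * q * v^(k+1) = 0.058256
APV(future benefits) = 95652 * 0.058256 = 5572.2631
Life annuity-due factor ä_{x:5} = sum_{k=0}^{4} k_p_x * v^k = 4.194402
APV(future premiums) = 4079 * 4.194402 = 17108.9658
V = 5572.2631 - 17108.9658
= -11536.7027


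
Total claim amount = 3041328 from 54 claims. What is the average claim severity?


severity = total / number
= 3041328 / 54
= 56320.8889


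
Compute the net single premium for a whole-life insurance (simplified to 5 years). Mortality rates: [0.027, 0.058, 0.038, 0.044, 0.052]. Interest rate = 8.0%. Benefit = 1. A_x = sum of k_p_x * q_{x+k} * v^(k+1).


v = 0.925926
Year 0: k_p_x=1.0, q=0.027, term=0.025
Year 1: k_p_x=0.973, q=0.058, term=0.048383
Year 2: k_p_x=0.916566, q=0.038, term=0.027649
Year 3: k_p_x=0.881736, q=0.044, term=0.028517
Year 4: k_p_x=0.84294, q=0.052, term=0.029832
A_x = 0.1594


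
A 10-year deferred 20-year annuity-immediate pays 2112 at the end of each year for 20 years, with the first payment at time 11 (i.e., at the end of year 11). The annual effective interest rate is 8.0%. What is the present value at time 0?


PV at time 10 of the 20-year annuity-immediate:
a_n = 2112 * (1-(1+0.08)^(-20))/0.08 = 20735.9273
Discount back 10 years to time 0:
PV = 20735.9273 * (1+0.08)^(-10)
= 20735.9273 * 0.463193
= 9604.7465


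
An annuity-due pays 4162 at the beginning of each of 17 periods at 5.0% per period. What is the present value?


PV_due = PMT * (1-(1+i)^(-n))/i * (1+i)
PV_immediate = 46922.6637
PV_due = 46922.6637 * 1.05
= 49268.7969


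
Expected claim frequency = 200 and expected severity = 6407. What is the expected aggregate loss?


E[S] = E[N] * E[X]
= 200 * 6407
= 1.2814e+06


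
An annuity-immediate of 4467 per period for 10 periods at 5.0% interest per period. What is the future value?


FV = PMT * ((1+i)^n - 1) / i
= 4467 * ((1.05)^10 - 1) / 0.05
= 4467 * (1.628895 - 1) / 0.05
= 56185.446


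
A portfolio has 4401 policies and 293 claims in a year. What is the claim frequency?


frequency = claims / policies
= 293 / 4401
= 0.0666


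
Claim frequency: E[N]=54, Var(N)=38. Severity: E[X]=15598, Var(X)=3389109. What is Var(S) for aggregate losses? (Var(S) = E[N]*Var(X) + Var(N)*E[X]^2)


Var(S) = E[N]*Var(X) + Var(N)*E[X]^2
= 54*3389109 + 38*15598^2
= 183011886 + 9245308952
= 9.4283e+09


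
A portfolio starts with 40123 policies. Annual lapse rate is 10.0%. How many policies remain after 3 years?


remaining = initial * (1 - lapse)^years
= 40123 * (1 - 0.1)^3
= 40123 * 0.729
= 29249.667


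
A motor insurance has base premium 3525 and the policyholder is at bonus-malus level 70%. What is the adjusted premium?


adjusted = base * BM_level / 100
= 3525 * 70 / 100
= 3525 * 0.7
= 2467.5


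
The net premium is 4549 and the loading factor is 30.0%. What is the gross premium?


Gross = net * (1 + loading)
= 4549 * (1 + 0.3)
= 4549 * 1.3
= 5913.7


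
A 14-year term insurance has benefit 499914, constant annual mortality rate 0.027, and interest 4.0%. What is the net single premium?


NSP = benefit * sum_{k=0}^{n-1} k_p_x * q * v^(k+1)
With constant q=0.027, v=0.961538
Sum = 0.244349
NSP = 499914 * 0.244349
= 122153.4823


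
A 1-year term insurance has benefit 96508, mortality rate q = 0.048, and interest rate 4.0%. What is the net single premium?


NSP = benefit * q * v
v = 1/(1+i) = 0.961538
NSP = 96508 * 0.048 * 0.961538
= 4454.2154


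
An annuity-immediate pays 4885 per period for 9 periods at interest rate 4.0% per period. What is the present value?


PV = PMT * (1 - (1+i)^(-n)) / i
= 4885 * (1 - (1+0.04)^(-9)) / 0.04
= 4885 * (1 - 0.702587) / 0.04
= 4885 * 7.435332
= 36321.5949


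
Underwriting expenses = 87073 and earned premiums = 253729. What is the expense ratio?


Expense ratio = expenses / premiums
= 87073 / 253729
= 0.3432


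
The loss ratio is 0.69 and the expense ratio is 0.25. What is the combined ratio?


Combined ratio = loss ratio + expense ratio
= 0.69 + 0.25
= 0.94


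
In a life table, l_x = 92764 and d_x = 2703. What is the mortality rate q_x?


q_x = d_x / l_x
= 2703 / 92764
= 0.0291


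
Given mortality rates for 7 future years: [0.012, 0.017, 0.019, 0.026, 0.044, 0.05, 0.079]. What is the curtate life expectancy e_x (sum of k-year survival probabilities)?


e_x = sum_{k=1}^{n} k_p_x
k_p_x values:
  1_p_x = 0.988
  2_p_x = 0.971204
  3_p_x = 0.952751
  4_p_x = 0.92798
  5_p_x = 0.887148
  6_p_x = 0.842791
  7_p_x = 0.776211
e_x = 6.3461
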